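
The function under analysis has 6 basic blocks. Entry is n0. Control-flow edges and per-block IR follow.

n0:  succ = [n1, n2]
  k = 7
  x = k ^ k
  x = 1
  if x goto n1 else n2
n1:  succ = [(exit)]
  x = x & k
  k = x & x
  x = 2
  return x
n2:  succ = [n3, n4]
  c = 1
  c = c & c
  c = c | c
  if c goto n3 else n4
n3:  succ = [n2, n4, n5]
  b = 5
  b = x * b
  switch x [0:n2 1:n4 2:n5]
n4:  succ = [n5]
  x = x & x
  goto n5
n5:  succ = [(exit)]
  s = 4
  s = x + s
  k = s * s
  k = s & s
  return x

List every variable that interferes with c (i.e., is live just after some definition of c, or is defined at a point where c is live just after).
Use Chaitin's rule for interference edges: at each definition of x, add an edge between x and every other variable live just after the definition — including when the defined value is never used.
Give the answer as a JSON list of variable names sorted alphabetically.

Answer: ["x"]

Analysis:
def/use:
  n0: {k,x} / ∅
  n1: {k,x} / {k,x}
  n2: {c} / ∅
  n3: {b} / {x}
  n4: {x} / {x}
  n5: {k,s} / {x}

Liveness:
  n0: in=∅ out={k,x}
  n1: in={k,x} out=∅
  n2: in={x} out={x}
  n3: in={x} out={x}
  n4: in={x} out={x}
  n5: in={x} out=∅

Interference:
  b↔{x}
  c↔{x}
  k↔{s,x}
  s↔{k,x}
  x↔{b,c,k,s}

N(c) = ["x"]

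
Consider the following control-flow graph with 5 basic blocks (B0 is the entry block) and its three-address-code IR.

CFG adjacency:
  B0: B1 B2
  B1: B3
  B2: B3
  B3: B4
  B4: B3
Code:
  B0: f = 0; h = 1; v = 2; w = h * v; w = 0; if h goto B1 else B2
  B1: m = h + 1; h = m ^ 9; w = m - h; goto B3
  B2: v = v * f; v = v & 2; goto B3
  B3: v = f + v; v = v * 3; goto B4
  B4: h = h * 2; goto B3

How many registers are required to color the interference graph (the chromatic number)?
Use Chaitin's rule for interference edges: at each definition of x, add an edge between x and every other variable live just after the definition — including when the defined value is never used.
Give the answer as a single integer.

Per-block:
  B0: def={f,h,v,w} ue=∅
  B1: def={h,m,w} ue={h}
  B2: def={v} ue={f,v}
  B3: def={v} ue={f,v}
  B4: def={h} ue={h}

Backward fixpoint:
  B0: in=∅ out={f,h,v}
  B1: in={f,h,v} out={f,h,v}
  B2: in={f,h,v} out={f,h,v}
  B3: in={f,h,v} out={f,h,v}
  B4: in={f,h,v} out={f,h,v}

Interfere edges:
  f: {h,m,v,w}
  h: {f,m,v,w}
  m: {f,h,v}
  v: {f,h,m,w}
  w: {f,h,v}

Colouring:
  clique {f,h,m,v} ⇒ need ≥ 4
  assign f→c0 h→c1 m→c3 v→c2 w→c3 — no edge inside a register ⇒ χ ≤ 4
  χ = 4

Answer: 4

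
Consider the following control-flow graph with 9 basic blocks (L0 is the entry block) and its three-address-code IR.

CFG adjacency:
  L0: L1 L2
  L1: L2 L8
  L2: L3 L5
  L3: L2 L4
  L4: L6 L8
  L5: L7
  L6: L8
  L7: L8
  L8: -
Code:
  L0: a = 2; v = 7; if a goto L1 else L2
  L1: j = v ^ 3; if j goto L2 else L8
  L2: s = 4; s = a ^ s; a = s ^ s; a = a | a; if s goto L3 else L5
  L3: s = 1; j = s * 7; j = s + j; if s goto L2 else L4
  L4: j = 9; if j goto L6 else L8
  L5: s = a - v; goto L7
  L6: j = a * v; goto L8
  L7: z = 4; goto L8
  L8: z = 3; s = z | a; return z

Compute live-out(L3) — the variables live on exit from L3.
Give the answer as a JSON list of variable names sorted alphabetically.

Block summaries:
  L0: {a,v} / ∅
  L1: {j} / {v}
  L2: {a,s} / {a}
  L3: {j,s} / ∅
  L4: {j} / ∅
  L5: {s} / {a,v}
  L6: {j} / {a,v}
  L7: {z} / ∅
  L8: {s,z} / {a}

Backward fixpoint:
  live L0: ∅→{a,v}
  live L1: {a,v}→{a,v}
  live L2: {a,v}→{a,v}
  live L3: {a,v}→{a,v}
  live L4: {a,v}→{a,v}
  live L5: {a,v}→{a}
  live L6: {a,v}→{a}
  live L7: {a}→{a}
  live L8: {a}→∅

live-out(L3) = ["a", "v"]

Answer: ["a", "v"]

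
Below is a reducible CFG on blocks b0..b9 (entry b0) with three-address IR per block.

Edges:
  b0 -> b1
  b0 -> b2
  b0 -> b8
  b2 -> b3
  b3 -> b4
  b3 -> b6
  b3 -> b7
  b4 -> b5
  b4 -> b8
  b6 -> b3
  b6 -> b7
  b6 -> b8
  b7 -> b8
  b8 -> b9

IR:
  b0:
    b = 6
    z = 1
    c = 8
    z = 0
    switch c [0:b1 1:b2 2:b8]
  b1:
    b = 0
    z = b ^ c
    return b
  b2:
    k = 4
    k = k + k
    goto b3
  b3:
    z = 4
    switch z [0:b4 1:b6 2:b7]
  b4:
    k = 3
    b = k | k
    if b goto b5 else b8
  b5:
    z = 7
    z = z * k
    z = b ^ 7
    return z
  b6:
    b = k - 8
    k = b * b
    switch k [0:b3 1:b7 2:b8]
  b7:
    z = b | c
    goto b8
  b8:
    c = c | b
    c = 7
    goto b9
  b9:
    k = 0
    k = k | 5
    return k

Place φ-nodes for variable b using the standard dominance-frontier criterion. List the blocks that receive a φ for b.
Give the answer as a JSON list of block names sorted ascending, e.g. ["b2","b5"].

Answer: ["b3", "b7", "b8"]

Analysis:
idom tree: b1←b0 b2←b0 b3←b2 b4←b3 b5←b4 b6←b3 b7←b3 b8←b0 b9←b8
Dom∩ at merges:
  b3: preds {b2,b6}: {b0,b2} ∩ {b0,b2,b3,b6} = {b0,b2}; idom=b2
  b7: preds {b3,b6}: {b0,b2,b3} ∩ {b0,b2,b3,b6} = {b0,b2,b3}; idom=b3
  b8: preds {b0,b4,b6,b7}: {b0} ∩ {b0,b2,b3,b4} ∩ {b0,b2,b3,b6} ∩ {b0,b2,b3,b7} = {b0}; idom=b0

DF walk-up:
  b3←b2: walk · to b2
  b3←b6: walk b6→b3 to b2
  b7←b3: walk · to b3
  b7←b6: walk b6 to b3
  b8←b0: walk · to b0
  b8←b4: walk b4→b3→b2 to b0
  b8←b6: walk b6→b3→b2 to b0
  b8←b7: walk b7→b3→b2 to b0
  b0 → ∅
  b1 → ∅
  b2 → {b8}
  b3 → {b3,b8}
  b4 → {b8}
  b5 → ∅
  b6 → {b3,b7,b8}
  b7 → {b8}
  b8 → ∅
  b9 → ∅

φ for b: defs {b0,b1,b4,b6}
  DF⁺ = {b3,b7,b8}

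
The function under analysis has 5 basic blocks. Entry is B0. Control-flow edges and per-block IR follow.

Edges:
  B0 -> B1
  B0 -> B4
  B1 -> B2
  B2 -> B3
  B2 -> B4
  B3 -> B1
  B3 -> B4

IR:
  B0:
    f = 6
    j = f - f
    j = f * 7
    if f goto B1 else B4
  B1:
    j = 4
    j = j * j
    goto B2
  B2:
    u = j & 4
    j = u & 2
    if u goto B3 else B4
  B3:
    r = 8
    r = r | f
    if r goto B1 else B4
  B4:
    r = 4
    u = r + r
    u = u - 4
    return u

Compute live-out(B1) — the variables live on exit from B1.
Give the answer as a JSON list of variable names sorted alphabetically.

Answer: ["f", "j"]

Analysis:
Per-block:
  B0: def={f,j} ue=∅
  B1: def={j} ue=∅
  B2: def={j,u} ue={j}
  B3: def={r} ue={f}
  B4: def={r,u} ue=∅

Live sets:
  B0: in=∅ out={f}
  B1: in={f} out={f,j}
  B2: in={f,j} out={f}
  B3: in={f} out={f}
  B4: in=∅ out=∅

live-out(B1) = ["f", "j"]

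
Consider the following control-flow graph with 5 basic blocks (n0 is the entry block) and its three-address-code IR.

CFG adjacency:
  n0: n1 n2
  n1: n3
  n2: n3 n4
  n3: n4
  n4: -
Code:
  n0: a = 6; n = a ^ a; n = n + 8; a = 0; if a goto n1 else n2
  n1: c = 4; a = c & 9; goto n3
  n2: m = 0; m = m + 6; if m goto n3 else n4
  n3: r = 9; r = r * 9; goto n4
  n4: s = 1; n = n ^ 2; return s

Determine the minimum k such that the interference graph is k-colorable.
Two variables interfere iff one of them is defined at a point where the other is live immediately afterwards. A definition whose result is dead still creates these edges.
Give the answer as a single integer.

Answer: 2

Working:
Per-block:
  n0: {a,n} / ∅
  n1: {a,c} / ∅
  n2: {m} / ∅
  n3: {r} / ∅
  n4: {n,s} / {n}

Backward fixpoint:
  live n0: ∅→{n}
  live n1: {n}→{n}
  live n2: {n}→{n}
  live n3: {n}→{n}
  live n4: {n}→∅

Interfere edges:
  a↔{n}
  c↔{n}
  m↔{n}
  n↔{a,c,m,r,s}
  r↔{n}
  s↔{n}

Colouring:
  lower bound: {a,n} mutually conflict ⇒ χ ≥ 2
  2-colouring: r0={n}  r1={a,c,m,r,s}
  χ = 2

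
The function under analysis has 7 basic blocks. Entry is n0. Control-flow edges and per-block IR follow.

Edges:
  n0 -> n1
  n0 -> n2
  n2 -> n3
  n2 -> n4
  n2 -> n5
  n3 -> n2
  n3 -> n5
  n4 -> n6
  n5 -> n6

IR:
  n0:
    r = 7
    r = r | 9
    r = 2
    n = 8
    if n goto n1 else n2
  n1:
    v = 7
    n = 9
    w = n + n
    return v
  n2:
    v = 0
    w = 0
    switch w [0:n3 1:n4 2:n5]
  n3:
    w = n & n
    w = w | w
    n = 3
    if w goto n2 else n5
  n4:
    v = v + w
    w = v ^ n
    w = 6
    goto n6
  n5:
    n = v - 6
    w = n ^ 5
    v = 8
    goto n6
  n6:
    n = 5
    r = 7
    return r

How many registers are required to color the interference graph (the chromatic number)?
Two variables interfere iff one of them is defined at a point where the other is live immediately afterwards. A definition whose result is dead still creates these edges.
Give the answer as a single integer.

Answer: 3

Analysis:
Block summaries:
  n0: def={n,r} ue=∅
  n1: def={n,v,w} ue=∅
  n2: def={v,w} ue=∅
  n3: def={n,w} ue={n}
  n4: def={v,w} ue={n,v,w}
  n5: def={n,v,w} ue={v}
  n6: def={n,r} ue=∅

Backward fixpoint:
  live n0: ∅→{n}
  live n1: ∅→∅
  live n2: {n}→{n,v,w}
  live n3: {n,v}→{n,v}
  live n4: {n,v,w}→∅
  live n5: {v}→∅
  live n6: ∅→∅

Conflict graph:
  n — {v,w}
  r — ∅
  v — {n,w}
  w — {n,v}

Colouring:
  clique {n,v,w} ⇒ need ≥ 3
  assign n→c0 r→c0 v→c1 w→c2 — no edge inside a register ⇒ χ ≤ 3
  χ = 3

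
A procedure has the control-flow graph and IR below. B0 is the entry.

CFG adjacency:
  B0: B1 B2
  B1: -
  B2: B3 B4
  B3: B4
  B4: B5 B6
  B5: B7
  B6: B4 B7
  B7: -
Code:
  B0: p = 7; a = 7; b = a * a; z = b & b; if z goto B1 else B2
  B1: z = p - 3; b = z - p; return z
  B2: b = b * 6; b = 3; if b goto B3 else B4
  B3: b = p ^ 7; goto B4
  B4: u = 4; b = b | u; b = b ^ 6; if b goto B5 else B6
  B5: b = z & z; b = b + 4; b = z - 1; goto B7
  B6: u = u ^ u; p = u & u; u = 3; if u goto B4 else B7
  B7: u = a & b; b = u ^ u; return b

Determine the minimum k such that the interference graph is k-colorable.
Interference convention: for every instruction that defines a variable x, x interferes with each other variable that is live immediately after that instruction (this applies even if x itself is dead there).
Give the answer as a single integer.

Block summaries:
  B0 def {a,b,p,z} use ∅
  B1 def {b,z} use {p}
  B2 def {b} use {b}
  B3 def {b} use {p}
  B4 def {b,u} use {b}
  B5 def {b} use {z}
  B6 def {p,u} use {u}
  B7 def {b,u} use {a,b}

Liveness:
  B0: in=∅ out={a,b,p,z}
  B1: in={p} out=∅
  B2: in={a,b,p,z} out={a,b,p,z}
  B3: in={a,p,z} out={a,b,z}
  B4: in={a,b,z} out={a,b,u,z}
  B5: in={a,z} out={a,b}
  B6: in={a,b,u,z} out={a,b,z}
  B7: in={a,b} out=∅

Interfere edges:
  a↔{b,p,u,z}
  b↔{a,p,u,z}
  p↔{a,b,z}
  u↔{a,b,z}
  z↔{a,b,p,u}

Registers:
  {a,b,p,z} pairwise interfere (4-clique) ⇒ χ ≥ 4
  assign a→R0 b→R1 p→R3 u→R3 z→R2 — no edge inside a register ⇒ χ ≤ 4
  χ = 4

Answer: 4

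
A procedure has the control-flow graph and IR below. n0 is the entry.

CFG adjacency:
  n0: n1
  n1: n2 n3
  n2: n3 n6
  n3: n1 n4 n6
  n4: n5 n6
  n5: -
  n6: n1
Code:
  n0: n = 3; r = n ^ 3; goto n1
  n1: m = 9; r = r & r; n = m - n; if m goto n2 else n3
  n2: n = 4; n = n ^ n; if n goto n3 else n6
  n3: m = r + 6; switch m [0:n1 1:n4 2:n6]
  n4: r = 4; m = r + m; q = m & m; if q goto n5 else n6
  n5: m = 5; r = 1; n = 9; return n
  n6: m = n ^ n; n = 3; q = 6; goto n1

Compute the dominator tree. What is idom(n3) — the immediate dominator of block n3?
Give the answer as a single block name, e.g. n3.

Answer: n1

Derivation:
idom tree: n1←n0 n2←n1 n3←n1 n4←n3 n5←n4 n6←n1
Dom∩ at merges:
  n1: preds {n0,n3,n6}: {n0} ∩ {n0,n1,n3} ∩ {n0,n1,n6} = {n0}; idom=n0
  n3: preds {n1,n2}: {n0,n1} ∩ {n0,n1,n2} = {n0,n1}; idom=n1
  n6: preds {n2,n3,n4}: {n0,n1,n2} ∩ {n0,n1,n3} ∩ {n0,n1,n3,n4} = {n0,n1}; idom=n1

idom(n3) = n1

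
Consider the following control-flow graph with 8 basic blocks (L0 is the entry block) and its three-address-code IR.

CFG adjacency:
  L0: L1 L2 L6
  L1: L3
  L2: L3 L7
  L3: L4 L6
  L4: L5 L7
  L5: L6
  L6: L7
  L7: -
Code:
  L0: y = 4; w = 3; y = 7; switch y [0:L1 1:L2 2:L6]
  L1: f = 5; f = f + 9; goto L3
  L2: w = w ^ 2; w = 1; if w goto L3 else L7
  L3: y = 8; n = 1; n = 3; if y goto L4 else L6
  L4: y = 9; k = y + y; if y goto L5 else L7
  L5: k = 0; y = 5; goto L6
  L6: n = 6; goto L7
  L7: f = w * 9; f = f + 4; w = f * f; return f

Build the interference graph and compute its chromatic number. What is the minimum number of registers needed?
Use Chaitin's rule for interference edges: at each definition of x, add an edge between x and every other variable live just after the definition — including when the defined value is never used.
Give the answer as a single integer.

Per-block:
  L0: def={w,y} ue=∅
  L1: def={f} ue=∅
  L2: def={w} ue={w}
  L3: def={n,y} ue=∅
  L4: def={k,y} ue=∅
  L5: def={k,y} ue=∅
  L6: def={n} ue=∅
  L7: def={f,w} ue={w}

Live sets:
  L0: in=∅ out={w}
  L1: in={w} out={w}
  L2: in={w} out={w}
  L3: in={w} out={w}
  L4: in={w} out={w}
  L5: in={w} out={w}
  L6: in={w} out={w}
  L7: in={w} out=∅

Interference:
  f↔{w}
  k↔{w,y}
  n↔{w,y}
  w↔{f,k,n,y}
  y↔{k,n,w}

Chromatic number:
  lower bound: {k,w,y} mutually conflict ⇒ χ ≥ 3
  3-colouring: c0={w}  c1={f,y}  c2={k,n}
  χ = 3

Answer: 3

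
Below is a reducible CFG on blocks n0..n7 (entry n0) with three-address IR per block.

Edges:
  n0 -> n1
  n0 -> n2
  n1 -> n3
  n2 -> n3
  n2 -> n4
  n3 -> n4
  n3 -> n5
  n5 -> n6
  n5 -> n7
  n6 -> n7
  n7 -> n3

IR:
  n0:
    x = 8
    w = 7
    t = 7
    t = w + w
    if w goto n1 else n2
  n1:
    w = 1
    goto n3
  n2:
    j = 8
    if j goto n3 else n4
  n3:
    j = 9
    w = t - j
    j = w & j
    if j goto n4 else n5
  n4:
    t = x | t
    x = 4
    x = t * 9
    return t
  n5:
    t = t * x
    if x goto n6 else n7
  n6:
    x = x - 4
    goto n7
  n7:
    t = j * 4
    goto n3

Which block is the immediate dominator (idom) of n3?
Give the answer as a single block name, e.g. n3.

idom tree: n1←n0 n2←n0 n3←n0 n4←n0 n5←n3 n6←n5 n7←n5
Join-block Dom:
  n3: preds {n1,n2,n7}: {n0,n1} ∩ {n0,n2} ∩ {n0,n3,n5,n7} = {n0}; idom=n0
  n4: preds {n2,n3}: {n0,n2} ∩ {n0,n3} = {n0}; idom=n0
  n7: preds {n5,n6}: {n0,n3,n5} ∩ {n0,n3,n5,n6} = {n0,n3,n5}; idom=n5

idom(n3) = n0

Answer: n0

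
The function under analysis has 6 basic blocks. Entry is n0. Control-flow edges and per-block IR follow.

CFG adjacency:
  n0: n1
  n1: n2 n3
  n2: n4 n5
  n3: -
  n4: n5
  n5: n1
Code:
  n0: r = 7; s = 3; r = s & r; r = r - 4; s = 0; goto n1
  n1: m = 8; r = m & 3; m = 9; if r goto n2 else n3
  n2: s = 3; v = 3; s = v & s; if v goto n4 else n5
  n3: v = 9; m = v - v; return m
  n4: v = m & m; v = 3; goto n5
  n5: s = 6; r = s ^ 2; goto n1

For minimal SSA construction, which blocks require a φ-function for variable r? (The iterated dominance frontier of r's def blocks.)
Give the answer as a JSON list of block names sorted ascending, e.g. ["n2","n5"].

idom tree: n1←n0 n2←n1 n3←n1 n4←n2 n5←n2
Dom at joins:
  n1: preds {n0,n5}: {n0} ∩ {n0,n1,n2,n5} = {n0}; idom=n0
  n5: preds {n2,n4}: {n0,n1,n2} ∩ {n0,n1,n2,n4} = {n0,n1,n2}; idom=n2

DF walk-up:
  join n1 pred n0: · stop@n0
  join n1 pred n5: n5→n2→n1 stop@n0
  join n5 pred n2: · stop@n2
  join n5 pred n4: n4 stop@n2
  n0 → ∅
  n1 → {n1}
  n2 → {n1}
  n3 → ∅
  n4 → {n5}
  n5 → {n1}

φ for r: defs {n0,n1,n5}
  DF⁺ = {n1}

Answer: ["n1"]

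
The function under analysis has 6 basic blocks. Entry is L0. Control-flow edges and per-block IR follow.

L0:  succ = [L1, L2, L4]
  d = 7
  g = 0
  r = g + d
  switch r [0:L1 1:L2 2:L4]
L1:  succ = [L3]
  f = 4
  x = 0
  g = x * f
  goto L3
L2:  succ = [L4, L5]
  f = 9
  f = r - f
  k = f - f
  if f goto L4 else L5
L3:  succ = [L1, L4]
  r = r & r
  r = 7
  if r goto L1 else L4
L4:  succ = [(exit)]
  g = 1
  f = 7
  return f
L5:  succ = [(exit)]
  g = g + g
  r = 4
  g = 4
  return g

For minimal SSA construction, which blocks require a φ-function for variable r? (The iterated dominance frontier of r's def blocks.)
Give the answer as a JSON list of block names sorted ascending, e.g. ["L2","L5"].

Answer: ["L1", "L4"]

Working:
idom tree: L1←L0 L2←L0 L3←L1 L4←L0 L5←L2
Join-block Dom:
  L1: preds {L0,L3}: {L0} ∩ {L0,L1,L3} = {L0}; idom=L0
  L4: preds {L0,L2,L3}: {L0} ∩ {L0,L2} ∩ {L0,L1,L3} = {L0}; idom=L0

Frontier:
  join L1 pred L0: · stop@L0
  join L1 pred L3: L3→L1 stop@L0
  join L4 pred L0: · stop@L0
  join L4 pred L2: L2 stop@L0
  join L4 pred L3: L3→L1 stop@L0
  L0 → ∅
  L1 → {L1,L4}
  L2 → {L4}
  L3 → {L1,L4}
  L4 → ∅
  L5 → ∅

φ for r: defs {L0,L3,L5}
  DF⁺ = {L1,L4}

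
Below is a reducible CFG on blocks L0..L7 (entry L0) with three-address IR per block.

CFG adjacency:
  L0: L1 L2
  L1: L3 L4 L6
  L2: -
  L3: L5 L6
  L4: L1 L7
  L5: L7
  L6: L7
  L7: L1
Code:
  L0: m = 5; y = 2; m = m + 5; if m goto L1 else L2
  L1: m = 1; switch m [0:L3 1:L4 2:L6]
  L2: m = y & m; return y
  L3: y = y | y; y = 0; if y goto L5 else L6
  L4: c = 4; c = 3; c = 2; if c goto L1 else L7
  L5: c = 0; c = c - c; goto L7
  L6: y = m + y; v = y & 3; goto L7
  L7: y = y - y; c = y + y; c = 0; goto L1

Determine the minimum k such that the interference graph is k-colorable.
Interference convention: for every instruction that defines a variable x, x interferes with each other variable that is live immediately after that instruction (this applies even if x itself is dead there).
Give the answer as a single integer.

def/use:
  L0: {m,y} / ∅
  L1: {m} / ∅
  L2: {m} / {m,y}
  L3: {y} / {y}
  L4: {c} / ∅
  L5: {c} / ∅
  L6: {v,y} / {m,y}
  L7: {c,y} / {y}

Backward fixpoint:
  L0: in=∅ out={m,y}
  L1: in={y} out={m,y}
  L2: in={m,y} out=∅
  L3: in={m,y} out={m,y}
  L4: in={y} out={y}
  L5: in={y} out={y}
  L6: in={m,y} out={y}
  L7: in={y} out={y}

Interfere edges:
  c: {y}
  m: {y}
  v: {y}
  y: {c,m,v}

Colouring:
  lower bound: {c,y} mutually conflict ⇒ χ ≥ 2
  2-colouring: c0={y}  c1={c,m,v}
  χ = 2

Answer: 2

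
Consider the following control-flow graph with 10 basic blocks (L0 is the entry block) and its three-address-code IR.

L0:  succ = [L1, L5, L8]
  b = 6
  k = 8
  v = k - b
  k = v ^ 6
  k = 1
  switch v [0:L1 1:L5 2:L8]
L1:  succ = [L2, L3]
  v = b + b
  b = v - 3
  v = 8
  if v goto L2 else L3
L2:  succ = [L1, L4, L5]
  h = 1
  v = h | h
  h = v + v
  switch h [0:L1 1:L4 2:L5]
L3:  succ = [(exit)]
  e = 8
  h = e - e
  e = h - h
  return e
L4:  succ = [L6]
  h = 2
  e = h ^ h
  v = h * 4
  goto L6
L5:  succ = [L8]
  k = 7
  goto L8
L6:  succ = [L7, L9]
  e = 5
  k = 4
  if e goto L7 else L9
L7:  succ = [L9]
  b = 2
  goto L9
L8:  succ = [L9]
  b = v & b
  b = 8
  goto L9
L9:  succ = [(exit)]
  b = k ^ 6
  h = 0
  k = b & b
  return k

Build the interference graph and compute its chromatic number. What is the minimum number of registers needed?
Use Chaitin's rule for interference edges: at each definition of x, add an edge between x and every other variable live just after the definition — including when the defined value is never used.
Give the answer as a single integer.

Answer: 3

Analysis:
def/use:
  L0 def {b,k,v} use ∅
  L1 def {b,v} use {b}
  L2 def {h,v} use ∅
  L3 def {e,h} use ∅
  L4 def {e,h,v} use ∅
  L5 def {k} use ∅
  L6 def {e,k} use ∅
  L7 def {b} use ∅
  L8 def {b} use {b,v}
  L9 def {b,h,k} use {k}

Backward fixpoint:
  live L0: ∅→{b,k,v}
  live L1: {b}→{b}
  live L2: {b}→{b,v}
  live L3: ∅→∅
  live L4: ∅→∅
  live L5: {b,v}→{b,k,v}
  live L6: ∅→{k}
  live L7: {k}→{k}
  live L8: {b,k,v}→{k}
  live L9: {k}→∅

Conflict graph:
  b: {h,k,v}
  e: {h,k}
  h: {b,e,v}
  k: {b,e,v}
  v: {b,h,k}

Chromatic number:
  {b,h,v} pairwise interfere (3-clique) ⇒ χ ≥ 3
  3-colouring: c0={b,e}  c1={h,k}  c2={v}
  χ = 3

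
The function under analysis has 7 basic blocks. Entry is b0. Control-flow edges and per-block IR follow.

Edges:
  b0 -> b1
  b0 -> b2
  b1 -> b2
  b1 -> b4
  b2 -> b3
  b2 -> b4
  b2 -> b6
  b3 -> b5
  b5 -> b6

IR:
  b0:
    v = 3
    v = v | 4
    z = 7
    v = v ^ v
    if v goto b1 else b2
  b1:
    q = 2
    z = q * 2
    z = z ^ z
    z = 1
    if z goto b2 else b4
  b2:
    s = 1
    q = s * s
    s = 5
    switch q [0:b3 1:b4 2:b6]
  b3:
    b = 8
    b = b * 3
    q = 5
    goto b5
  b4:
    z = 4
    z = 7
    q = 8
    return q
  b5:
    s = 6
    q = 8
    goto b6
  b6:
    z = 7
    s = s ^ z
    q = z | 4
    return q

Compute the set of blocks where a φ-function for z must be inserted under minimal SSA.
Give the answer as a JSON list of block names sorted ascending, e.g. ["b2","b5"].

Answer: ["b2", "b4"]

Working:
idom tree: b1←b0 b2←b0 b3←b2 b4←b0 b5←b3 b6←b2
Dom at joins:
  b2: preds {b0,b1}: {b0} ∩ {b0,b1} = {b0}; idom=b0
  b4: preds {b1,b2}: {b0,b1} ∩ {b0,b2} = {b0}; idom=b0
  b6: preds {b2,b5}: {b0,b2} ∩ {b0,b2,b3,b5} = {b0,b2}; idom=b2

Frontier:
  b2←b0: walk · to b0
  b2←b1: walk b1 to b0
  b4←b1: walk b1 to b0
  b4←b2: walk b2 to b0
  b6←b2: walk · to b2
  b6←b5: walk b5→b3 to b2
  b0 → ∅
  b1 → {b2,b4}
  b2 → {b4}
  b3 → {b6}
  b4 → ∅
  b5 → {b6}
  b6 → ∅

φ for z: defs {b0,b1,b4,b6}
  DF⁺ = {b2,b4}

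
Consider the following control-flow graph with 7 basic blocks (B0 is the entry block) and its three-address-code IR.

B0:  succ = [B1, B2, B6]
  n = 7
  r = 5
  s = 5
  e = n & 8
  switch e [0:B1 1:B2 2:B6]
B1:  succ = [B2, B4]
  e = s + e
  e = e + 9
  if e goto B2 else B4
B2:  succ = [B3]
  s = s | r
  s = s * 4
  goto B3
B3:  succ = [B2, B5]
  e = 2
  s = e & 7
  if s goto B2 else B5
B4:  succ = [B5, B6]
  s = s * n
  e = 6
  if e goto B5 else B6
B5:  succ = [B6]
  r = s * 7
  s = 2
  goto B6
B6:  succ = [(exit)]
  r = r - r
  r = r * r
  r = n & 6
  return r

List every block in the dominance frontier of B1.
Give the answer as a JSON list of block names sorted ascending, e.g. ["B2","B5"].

idom tree: B1←B0 B2←B0 B3←B2 B4←B1 B5←B0 B6←B0
Dom at joins:
  B2: preds {B0,B1,B3}: {B0} ∩ {B0,B1} ∩ {B0,B2,B3} = {B0}; idom=B0
  B5: preds {B3,B4}: {B0,B2,B3} ∩ {B0,B1,B4} = {B0}; idom=B0
  B6: preds {B0,B4,B5}: {B0} ∩ {B0,B1,B4} ∩ {B0,B5} = {B0}; idom=B0

Frontier:
  join B2 pred B0: · stop@B0
  join B2 pred B1: B1 stop@B0
  join B2 pred B3: B3→B2 stop@B0
  join B5 pred B3: B3→B2 stop@B0
  join B5 pred B4: B4→B1 stop@B0
  join B6 pred B0: · stop@B0
  join B6 pred B4: B4→B1 stop@B0
  join B6 pred B5: B5 stop@B0
  B0: DF=∅
  B1: DF={B2,B5,B6}
  B2: DF={B2,B5}
  B3: DF={B2,B5}
  B4: DF={B5,B6}
  B5: DF={B6}
  B6: DF=∅

DF(B1) = ["B2", "B5", "B6"]

Answer: ["B2", "B5", "B6"]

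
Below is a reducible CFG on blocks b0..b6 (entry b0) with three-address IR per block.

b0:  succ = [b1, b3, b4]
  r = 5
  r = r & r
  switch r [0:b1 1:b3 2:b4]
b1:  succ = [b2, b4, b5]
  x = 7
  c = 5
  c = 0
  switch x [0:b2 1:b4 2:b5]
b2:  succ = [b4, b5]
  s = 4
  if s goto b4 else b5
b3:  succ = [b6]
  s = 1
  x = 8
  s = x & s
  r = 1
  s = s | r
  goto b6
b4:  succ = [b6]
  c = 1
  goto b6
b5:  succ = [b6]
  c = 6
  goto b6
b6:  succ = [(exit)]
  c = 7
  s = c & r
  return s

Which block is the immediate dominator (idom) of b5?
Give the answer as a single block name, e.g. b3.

idom tree: b1←b0 b2←b1 b3←b0 b4←b0 b5←b1 b6←b0
Dom at joins:
  b4: preds {b0,b1,b2}: {b0} ∩ {b0,b1} ∩ {b0,b1,b2} = {b0}; idom=b0
  b5: preds {b1,b2}: {b0,b1} ∩ {b0,b1,b2} = {b0,b1}; idom=b1
  b6: preds {b3,b4,b5}: {b0,b3} ∩ {b0,b4} ∩ {b0,b1,b5} = {b0}; idom=b0

idom(b5) = b1

Answer: b1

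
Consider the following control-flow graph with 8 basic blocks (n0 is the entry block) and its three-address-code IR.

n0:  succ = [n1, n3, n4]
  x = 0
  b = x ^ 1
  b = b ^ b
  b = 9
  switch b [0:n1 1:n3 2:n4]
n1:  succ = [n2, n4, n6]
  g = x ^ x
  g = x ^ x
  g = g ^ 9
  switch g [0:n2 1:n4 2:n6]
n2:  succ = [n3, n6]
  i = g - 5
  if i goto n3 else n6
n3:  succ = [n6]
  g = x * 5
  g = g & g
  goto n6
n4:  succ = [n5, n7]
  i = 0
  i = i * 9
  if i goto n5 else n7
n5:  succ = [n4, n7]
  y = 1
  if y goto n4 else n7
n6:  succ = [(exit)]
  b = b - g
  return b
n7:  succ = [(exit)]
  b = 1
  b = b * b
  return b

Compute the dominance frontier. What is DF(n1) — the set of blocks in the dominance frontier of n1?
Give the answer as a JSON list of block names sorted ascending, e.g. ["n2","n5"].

Answer: ["n3", "n4", "n6"]

Derivation:
idom tree: n1←n0 n2←n1 n3←n0 n4←n0 n5←n4 n6←n0 n7←n4
Join-block Dom:
  n3: preds {n0,n2}: {n0} ∩ {n0,n1,n2} = {n0}; idom=n0
  n4: preds {n0,n1,n5}: {n0} ∩ {n0,n1} ∩ {n0,n4,n5} = {n0}; idom=n0
  n6: preds {n1,n2,n3}: {n0,n1} ∩ {n0,n1,n2} ∩ {n0,n3} = {n0}; idom=n0
  n7: preds {n4,n5}: {n0,n4} ∩ {n0,n4,n5} = {n0,n4}; idom=n4

Frontier:
  join n3 pred n0: · stop@n0
  join n3 pred n2: n2→n1 stop@n0
  join n4 pred n0: · stop@n0
  join n4 pred n1: n1 stop@n0
  join n4 pred n5: n5→n4 stop@n0
  join n6 pred n1: n1 stop@n0
  join n6 pred n2: n2→n1 stop@n0
  join n6 pred n3: n3 stop@n0
  join n7 pred n4: · stop@n4
  join n7 pred n5: n5 stop@n4
  n0 → ∅
  n1 → {n3,n4,n6}
  n2 → {n3,n6}
  n3 → {n6}
  n4 → {n4}
  n5 → {n4,n7}
  n6 → ∅
  n7 → ∅

DF(n1) = ["n3", "n4", "n6"]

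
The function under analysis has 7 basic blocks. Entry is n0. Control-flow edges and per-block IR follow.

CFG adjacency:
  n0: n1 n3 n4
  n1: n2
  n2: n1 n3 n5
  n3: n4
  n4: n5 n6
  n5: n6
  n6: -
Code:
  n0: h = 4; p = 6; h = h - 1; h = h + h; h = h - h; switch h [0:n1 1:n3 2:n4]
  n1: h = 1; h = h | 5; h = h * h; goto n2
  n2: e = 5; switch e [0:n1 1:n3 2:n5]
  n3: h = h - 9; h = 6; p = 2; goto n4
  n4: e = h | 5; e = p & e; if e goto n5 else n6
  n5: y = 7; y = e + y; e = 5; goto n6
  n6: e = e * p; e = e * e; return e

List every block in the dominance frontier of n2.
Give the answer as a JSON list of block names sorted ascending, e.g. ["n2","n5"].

Answer: ["n1", "n3", "n5"]

Analysis:
idom tree: n1←n0 n2←n1 n3←n0 n4←n0 n5←n0 n6←n0
Join-block Dom:
  n1: preds {n0,n2}: {n0} ∩ {n0,n1,n2} = {n0}; idom=n0
  n3: preds {n0,n2}: {n0} ∩ {n0,n1,n2} = {n0}; idom=n0
  n4: preds {n0,n3}: {n0} ∩ {n0,n3} = {n0}; idom=n0
  n5: preds {n2,n4}: {n0,n1,n2} ∩ {n0,n4} = {n0}; idom=n0
  n6: preds {n4,n5}: {n0,n4} ∩ {n0,n5} = {n0}; idom=n0

DF derivation:
  join n1 pred n0: · stop@n0
  join n1 pred n2: n2→n1 stop@n0
  join n3 pred n0: · stop@n0
  join n3 pred n2: n2→n1 stop@n0
  join n4 pred n0: · stop@n0
  join n4 pred n3: n3 stop@n0
  join n5 pred n2: n2→n1 stop@n0
  join n5 pred n4: n4 stop@n0
  join n6 pred n4: n4 stop@n0
  join n6 pred n5: n5 stop@n0
  DF(n0)=∅
  DF(n1)={n1,n3,n5}
  DF(n2)={n1,n3,n5}
  DF(n3)={n4}
  DF(n4)={n5,n6}
  DF(n5)={n6}
  DF(n6)=∅

DF(n2) = ["n1", "n3", "n5"]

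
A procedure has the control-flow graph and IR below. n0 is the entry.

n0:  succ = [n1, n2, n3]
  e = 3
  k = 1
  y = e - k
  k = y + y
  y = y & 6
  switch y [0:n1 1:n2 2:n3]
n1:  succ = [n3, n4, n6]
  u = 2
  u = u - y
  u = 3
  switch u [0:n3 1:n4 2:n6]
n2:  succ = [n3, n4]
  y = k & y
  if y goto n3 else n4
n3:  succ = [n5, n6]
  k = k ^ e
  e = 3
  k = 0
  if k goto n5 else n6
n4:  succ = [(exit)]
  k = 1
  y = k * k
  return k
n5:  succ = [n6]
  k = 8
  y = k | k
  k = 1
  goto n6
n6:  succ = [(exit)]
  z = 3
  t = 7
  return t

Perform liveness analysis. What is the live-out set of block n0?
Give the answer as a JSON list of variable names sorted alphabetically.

Answer: ["e", "k", "y"]

Analysis:
Block summaries:
  n0: def={e,k,y} ue=∅
  n1: def={u} ue={y}
  n2: def={y} ue={k,y}
  n3: def={e,k} ue={e,k}
  n4: def={k,y} ue=∅
  n5: def={k,y} ue=∅
  n6: def={t,z} ue=∅

Live sets:
  live n0: ∅→{e,k,y}
  live n1: {e,k,y}→{e,k}
  live n2: {e,k,y}→{e,k}
  live n3: {e,k}→∅
  live n4: ∅→∅
  live n5: ∅→∅
  live n6: ∅→∅

live-out(n0) = ["e", "k", "y"]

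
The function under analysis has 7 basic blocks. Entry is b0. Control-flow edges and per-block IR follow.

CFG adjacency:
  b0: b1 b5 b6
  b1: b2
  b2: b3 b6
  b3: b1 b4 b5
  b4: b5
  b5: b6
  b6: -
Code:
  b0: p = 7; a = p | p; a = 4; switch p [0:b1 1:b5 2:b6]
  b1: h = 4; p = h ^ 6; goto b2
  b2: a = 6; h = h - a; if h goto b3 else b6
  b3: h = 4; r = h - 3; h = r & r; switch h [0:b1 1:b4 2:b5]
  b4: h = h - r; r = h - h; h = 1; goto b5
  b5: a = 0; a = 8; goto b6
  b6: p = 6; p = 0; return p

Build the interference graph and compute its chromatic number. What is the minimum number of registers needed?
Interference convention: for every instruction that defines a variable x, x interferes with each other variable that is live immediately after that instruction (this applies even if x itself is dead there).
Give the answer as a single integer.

Answer: 3

Working:
Block summaries:
  b0 def {a,p} use ∅
  b1 def {h,p} use ∅
  b2 def {a,h} use {h}
  b3 def {h,r} use ∅
  b4 def {h,r} use {h,r}
  b5 def {a} use ∅
  b6 def {p} use ∅

Liveness:
  b0 li=∅ lo=∅
  b1 li=∅ lo={h}
  b2 li={h} lo=∅
  b3 li=∅ lo={h,r}
  b4 li={h,r} lo=∅
  b5 li=∅ lo=∅
  b6 li=∅ lo=∅

Interference:
  a↔{h,p}
  h↔{a,p,r}
  p↔{a,h}
  r↔{h}

Colouring:
  {a,h,p} pairwise interfere (3-clique) ⇒ χ ≥ 3
  3-colouring: R0={h}  R1={a,r}  R2={p}
  χ = 3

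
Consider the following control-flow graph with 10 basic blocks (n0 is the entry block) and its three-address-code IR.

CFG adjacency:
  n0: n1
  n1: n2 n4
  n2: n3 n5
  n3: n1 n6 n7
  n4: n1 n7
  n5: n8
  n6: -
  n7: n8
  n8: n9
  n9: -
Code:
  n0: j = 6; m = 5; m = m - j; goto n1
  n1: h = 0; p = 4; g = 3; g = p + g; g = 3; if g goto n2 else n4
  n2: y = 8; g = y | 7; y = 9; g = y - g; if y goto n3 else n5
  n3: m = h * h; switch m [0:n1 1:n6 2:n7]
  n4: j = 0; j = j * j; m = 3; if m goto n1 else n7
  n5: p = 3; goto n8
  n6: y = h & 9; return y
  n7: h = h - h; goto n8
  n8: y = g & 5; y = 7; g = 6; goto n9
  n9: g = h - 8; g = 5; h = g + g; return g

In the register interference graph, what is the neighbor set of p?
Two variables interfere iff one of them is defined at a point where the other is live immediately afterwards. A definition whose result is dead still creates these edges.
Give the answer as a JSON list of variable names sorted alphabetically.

Per-block:
  n0 def {j,m} use ∅
  n1 def {g,h,p} use ∅
  n2 def {g,y} use ∅
  n3 def {m} use {h}
  n4 def {j,m} use ∅
  n5 def {p} use ∅
  n6 def {y} use {h}
  n7 def {h} use {h}
  n8 def {g,y} use {g}
  n9 def {g,h} use {h}

Liveness:
  live n0: ∅→∅
  live n1: ∅→{g,h}
  live n2: {h}→{g,h}
  live n3: {g,h}→{g,h}
  live n4: {g,h}→{g,h}
  live n5: {g,h}→{g,h}
  live n6: {h}→∅
  live n7: {g,h}→{g,h}
  live n8: {g,h}→{h}
  live n9: {h}→∅

Interference:
  g — {h,j,m,p,y}
  h — {g,j,m,p,y}
  j — {g,h,m}
  m — {g,h,j}
  p — {g,h}
  y — {g,h}

N(p) = ["g", "h"]

Answer: ["g", "h"]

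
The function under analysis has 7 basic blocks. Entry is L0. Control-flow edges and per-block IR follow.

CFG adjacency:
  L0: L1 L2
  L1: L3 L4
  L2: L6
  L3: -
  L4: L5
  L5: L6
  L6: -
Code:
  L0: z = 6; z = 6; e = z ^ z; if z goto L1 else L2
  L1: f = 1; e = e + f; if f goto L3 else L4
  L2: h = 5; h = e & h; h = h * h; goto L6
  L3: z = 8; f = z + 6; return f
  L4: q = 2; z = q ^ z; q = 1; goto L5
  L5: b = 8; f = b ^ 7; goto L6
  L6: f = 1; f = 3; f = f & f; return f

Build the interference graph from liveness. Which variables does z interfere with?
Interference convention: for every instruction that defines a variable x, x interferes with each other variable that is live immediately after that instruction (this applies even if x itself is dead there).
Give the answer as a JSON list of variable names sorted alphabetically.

Block summaries:
  L0: {e,z} / ∅
  L1: {e,f} / {e}
  L2: {h} / {e}
  L3: {f,z} / ∅
  L4: {q,z} / {z}
  L5: {b,f} / ∅
  L6: {f} / ∅

Live sets:
  L0 li=∅ lo={e,z}
  L1 li={e,z} lo={z}
  L2 li={e} lo=∅
  L3 li=∅ lo=∅
  L4 li={z} lo=∅
  L5 li=∅ lo=∅
  L6 li=∅ lo=∅

Conflict graph:
  b↔∅
  e↔{f,h,z}
  f↔{e,z}
  h↔{e}
  q↔{z}
  z↔{e,f,q}

N(z) = ["e", "f", "q"]

Answer: ["e", "f", "q"]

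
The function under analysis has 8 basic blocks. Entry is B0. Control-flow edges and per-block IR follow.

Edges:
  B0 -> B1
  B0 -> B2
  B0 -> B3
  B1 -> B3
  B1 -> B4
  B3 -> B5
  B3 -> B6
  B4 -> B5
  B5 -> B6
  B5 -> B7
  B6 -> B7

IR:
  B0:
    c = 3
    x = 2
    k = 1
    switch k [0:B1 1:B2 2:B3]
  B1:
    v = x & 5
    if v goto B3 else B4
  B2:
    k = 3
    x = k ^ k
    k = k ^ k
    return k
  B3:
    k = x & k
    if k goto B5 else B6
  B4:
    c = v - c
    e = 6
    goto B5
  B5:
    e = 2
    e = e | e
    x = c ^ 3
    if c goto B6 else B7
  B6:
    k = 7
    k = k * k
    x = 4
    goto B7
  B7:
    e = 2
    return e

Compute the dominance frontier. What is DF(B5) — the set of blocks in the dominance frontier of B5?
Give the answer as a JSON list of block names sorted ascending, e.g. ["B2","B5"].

Answer: ["B6", "B7"]

Working:
idom tree: B1←B0 B2←B0 B3←B0 B4←B1 B5←B0 B6←B0 B7←B0
Join-block Dom:
  B3: preds {B0,B1}: {B0} ∩ {B0,B1} = {B0}; idom=B0
  B5: preds {B3,B4}: {B0,B3} ∩ {B0,B1,B4} = {B0}; idom=B0
  B6: preds {B3,B5}: {B0,B3} ∩ {B0,B5} = {B0}; idom=B0
  B7: preds {B5,B6}: {B0,B5} ∩ {B0,B6} = {B0}; idom=B0

DF walk-up:
  B3←B0: walk · to B0
  B3←B1: walk B1 to B0
  B5←B3: walk B3 to B0
  B5←B4: walk B4→B1 to B0
  B6←B3: walk B3 to B0
  B6←B5: walk B5 to B0
  B7←B5: walk B5 to B0
  B7←B6: walk B6 to B0
  DF(B0)=∅
  DF(B1)={B3,B5}
  DF(B2)=∅
  DF(B3)={B5,B6}
  DF(B4)={B5}
  DF(B5)={B6,B7}
  DF(B6)={B7}
  DF(B7)=∅

DF(B5) = ["B6", "B7"]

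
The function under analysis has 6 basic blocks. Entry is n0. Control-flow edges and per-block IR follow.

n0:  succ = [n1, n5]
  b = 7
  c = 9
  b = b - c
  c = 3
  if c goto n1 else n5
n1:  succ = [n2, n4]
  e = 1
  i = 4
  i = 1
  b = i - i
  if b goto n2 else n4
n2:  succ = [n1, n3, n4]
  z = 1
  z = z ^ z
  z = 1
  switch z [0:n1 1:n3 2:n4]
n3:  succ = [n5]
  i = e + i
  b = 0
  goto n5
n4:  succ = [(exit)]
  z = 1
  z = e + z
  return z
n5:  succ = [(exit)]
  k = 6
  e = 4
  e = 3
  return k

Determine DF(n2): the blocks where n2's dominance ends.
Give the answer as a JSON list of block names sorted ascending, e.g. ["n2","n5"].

Answer: ["n1", "n4", "n5"]

Analysis:
idom tree: n1←n0 n2←n1 n3←n2 n4←n1 n5←n0
Join-block Dom:
  n1: preds {n0,n2}: {n0} ∩ {n0,n1,n2} = {n0}; idom=n0
  n4: preds {n1,n2}: {n0,n1} ∩ {n0,n1,n2} = {n0,n1}; idom=n1
  n5: preds {n0,n3}: {n0} ∩ {n0,n1,n2,n3} = {n0}; idom=n0

DF derivation:
  n1←n0: walk · to n0
  n1←n2: walk n2→n1 to n0
  n4←n1: walk · to n1
  n4←n2: walk n2 to n1
  n5←n0: walk · to n0
  n5←n3: walk n3→n2→n1 to n0
  n0: DF=∅
  n1: DF={n1,n5}
  n2: DF={n1,n4,n5}
  n3: DF={n5}
  n4: DF=∅
  n5: DF=∅

DF(n2) = ["n1", "n4", "n5"]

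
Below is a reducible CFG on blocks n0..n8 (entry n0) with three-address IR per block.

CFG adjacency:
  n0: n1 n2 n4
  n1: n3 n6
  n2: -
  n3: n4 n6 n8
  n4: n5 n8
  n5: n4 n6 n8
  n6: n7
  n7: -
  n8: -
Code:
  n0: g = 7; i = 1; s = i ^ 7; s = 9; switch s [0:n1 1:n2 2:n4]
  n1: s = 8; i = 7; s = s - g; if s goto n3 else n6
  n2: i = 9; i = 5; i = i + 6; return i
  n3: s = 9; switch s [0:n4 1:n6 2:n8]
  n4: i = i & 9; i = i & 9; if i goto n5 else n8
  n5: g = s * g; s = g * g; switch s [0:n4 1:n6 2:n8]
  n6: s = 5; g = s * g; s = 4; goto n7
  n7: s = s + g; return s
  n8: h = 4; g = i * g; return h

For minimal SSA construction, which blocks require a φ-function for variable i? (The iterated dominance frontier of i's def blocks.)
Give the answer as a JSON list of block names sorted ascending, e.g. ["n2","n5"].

idom tree: n1←n0 n2←n0 n3←n1 n4←n0 n5←n4 n6←n0 n7←n6 n8←n0
Dom at joins:
  n4: preds {n0,n3,n5}: {n0} ∩ {n0,n1,n3} ∩ {n0,n4,n5} = {n0}; idom=n0
  n6: preds {n1,n3,n5}: {n0,n1} ∩ {n0,n1,n3} ∩ {n0,n4,n5} = {n0}; idom=n0
  n8: preds {n3,n4,n5}: {n0,n1,n3} ∩ {n0,n4} ∩ {n0,n4,n5} = {n0}; idom=n0

DF derivation:
  n4←n0: walk · to n0
  n4←n3: walk n3→n1 to n0
  n4←n5: walk n5→n4 to n0
  n6←n1: walk n1 to n0
  n6←n3: walk n3→n1 to n0
  n6←n5: walk n5→n4 to n0
  n8←n3: walk n3→n1 to n0
  n8←n4: walk n4 to n0
  n8←n5: walk n5→n4 to n0
  n0 → ∅
  n1 → {n4,n6,n8}
  n2 → ∅
  n3 → {n4,n6,n8}
  n4 → {n4,n6,n8}
  n5 → {n4,n6,n8}
  n6 → ∅
  n7 → ∅
  n8 → ∅

φ for i: defs {n0,n1,n2,n4}
  DF⁺ = {n4,n6,n8}

Answer: ["n4", "n6", "n8"]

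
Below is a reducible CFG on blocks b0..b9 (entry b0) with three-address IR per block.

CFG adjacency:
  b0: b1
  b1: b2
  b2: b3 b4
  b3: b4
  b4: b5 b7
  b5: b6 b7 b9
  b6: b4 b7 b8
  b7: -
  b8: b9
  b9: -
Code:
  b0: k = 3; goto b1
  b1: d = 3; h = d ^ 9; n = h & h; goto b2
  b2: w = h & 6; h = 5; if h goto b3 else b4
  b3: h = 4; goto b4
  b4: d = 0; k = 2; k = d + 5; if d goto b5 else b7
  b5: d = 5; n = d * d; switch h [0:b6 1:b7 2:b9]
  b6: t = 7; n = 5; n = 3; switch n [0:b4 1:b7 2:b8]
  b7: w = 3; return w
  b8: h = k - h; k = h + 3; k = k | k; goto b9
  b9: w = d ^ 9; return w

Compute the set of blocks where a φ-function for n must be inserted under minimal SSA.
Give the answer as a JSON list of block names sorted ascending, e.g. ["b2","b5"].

idom tree: b1←b0 b2←b1 b3←b2 b4←b2 b5←b4 b6←b5 b7←b4 b8←b6 b9←b5
Dom at joins:
  b4: preds {b2,b3,b6}: {b0,b1,b2} ∩ {b0,b1,b2,b3} ∩ {b0,b1,b2,b4,b5,b6} = {b0,b1,b2}; idom=b2
  b7: preds {b4,b5,b6}: {b0,b1,b2,b4} ∩ {b0,b1,b2,b4,b5} ∩ {b0,b1,b2,b4,b5,b6} = {b0,b1,b2,b4}; idom=b4
  b9: preds {b5,b8}: {b0,b1,b2,b4,b5} ∩ {b0,b1,b2,b4,b5,b6,b8} = {b0,b1,b2,b4,b5}; idom=b5

DF derivation:
  join b4 pred b2: · stop@b2
  join b4 pred b3: b3 stop@b2
  join b4 pred b6: b6→b5→b4 stop@b2
  join b7 pred b4: · stop@b4
  join b7 pred b5: b5 stop@b4
  join b7 pred b6: b6→b5 stop@b4
  join b9 pred b5: · stop@b5
  join b9 pred b8: b8→b6 stop@b5
  DF(b0)=∅
  DF(b1)=∅
  DF(b2)=∅
  DF(b3)={b4}
  DF(b4)={b4}
  DF(b5)={b4,b7}
  DF(b6)={b4,b7,b9}
  DF(b7)=∅
  DF(b8)={b9}
  DF(b9)=∅

φ for n: defs {b1,b5,b6}
  DF⁺ = {b4,b7,b9}

Answer: ["b4", "b7", "b9"]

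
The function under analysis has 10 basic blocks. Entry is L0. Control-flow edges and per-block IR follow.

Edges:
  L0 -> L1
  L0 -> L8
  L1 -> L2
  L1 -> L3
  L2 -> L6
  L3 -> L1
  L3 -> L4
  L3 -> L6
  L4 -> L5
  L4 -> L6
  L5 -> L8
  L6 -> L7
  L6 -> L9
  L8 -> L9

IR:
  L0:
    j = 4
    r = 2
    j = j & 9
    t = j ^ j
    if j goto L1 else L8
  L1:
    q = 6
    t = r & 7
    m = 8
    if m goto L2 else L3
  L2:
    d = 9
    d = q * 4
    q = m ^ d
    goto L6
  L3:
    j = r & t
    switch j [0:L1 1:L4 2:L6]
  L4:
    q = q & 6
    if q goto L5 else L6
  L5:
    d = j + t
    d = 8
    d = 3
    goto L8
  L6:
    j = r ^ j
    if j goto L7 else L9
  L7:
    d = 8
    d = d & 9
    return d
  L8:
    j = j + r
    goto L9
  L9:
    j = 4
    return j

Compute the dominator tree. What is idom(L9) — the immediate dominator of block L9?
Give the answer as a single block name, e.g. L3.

idom tree: L1←L0 L2←L1 L3←L1 L4←L3 L5←L4 L6←L1 L7←L6 L8←L0 L9←L0
Dom at joins:
  L1: preds {L0,L3}: {L0} ∩ {L0,L1,L3} = {L0}; idom=L0
  L6: preds {L2,L3,L4}: {L0,L1,L2} ∩ {L0,L1,L3} ∩ {L0,L1,L3,L4} = {L0,L1}; idom=L1
  L8: preds {L0,L5}: {L0} ∩ {L0,L1,L3,L4,L5} = {L0}; idom=L0
  L9: preds {L6,L8}: {L0,L1,L6} ∩ {L0,L8} = {L0}; idom=L0

idom(L9) = L0

Answer: L0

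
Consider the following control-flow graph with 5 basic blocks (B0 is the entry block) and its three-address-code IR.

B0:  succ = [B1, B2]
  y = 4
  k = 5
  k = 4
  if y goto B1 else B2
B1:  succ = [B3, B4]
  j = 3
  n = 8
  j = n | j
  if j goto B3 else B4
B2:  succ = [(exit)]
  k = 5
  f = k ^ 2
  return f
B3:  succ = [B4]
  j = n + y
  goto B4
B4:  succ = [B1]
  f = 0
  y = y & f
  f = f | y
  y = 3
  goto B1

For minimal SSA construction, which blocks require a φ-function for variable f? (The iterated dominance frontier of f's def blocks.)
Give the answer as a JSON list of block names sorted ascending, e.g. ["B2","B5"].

idom tree: B1←B0 B2←B0 B3←B1 B4←B1
Join-block Dom:
  B1: preds {B0,B4}: {B0} ∩ {B0,B1,B4} = {B0}; idom=B0
  B4: preds {B1,B3}: {B0,B1} ∩ {B0,B1,B3} = {B0,B1}; idom=B1

DF walk-up:
  B1←B0: walk · to B0
  B1←B4: walk B4→B1 to B0
  B4←B1: walk · to B1
  B4←B3: walk B3 to B1
  B0 → ∅
  B1 → {B1}
  B2 → ∅
  B3 → {B4}
  B4 → {B1}

φ for f: defs {B2,B4}
  DF⁺ = {B1}

Answer: ["B1"]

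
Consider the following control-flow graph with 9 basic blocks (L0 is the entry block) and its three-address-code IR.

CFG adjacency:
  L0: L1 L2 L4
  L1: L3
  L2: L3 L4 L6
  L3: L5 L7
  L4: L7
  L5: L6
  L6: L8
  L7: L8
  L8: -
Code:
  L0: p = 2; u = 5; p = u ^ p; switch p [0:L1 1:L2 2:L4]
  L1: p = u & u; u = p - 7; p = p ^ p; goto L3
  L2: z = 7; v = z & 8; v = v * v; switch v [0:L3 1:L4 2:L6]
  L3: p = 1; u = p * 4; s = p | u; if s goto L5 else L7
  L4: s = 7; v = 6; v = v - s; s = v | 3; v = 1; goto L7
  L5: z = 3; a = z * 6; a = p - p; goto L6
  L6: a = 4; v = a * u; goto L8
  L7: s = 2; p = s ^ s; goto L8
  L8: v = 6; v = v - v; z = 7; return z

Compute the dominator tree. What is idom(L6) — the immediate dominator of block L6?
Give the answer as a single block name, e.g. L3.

idom tree: L1←L0 L2←L0 L3←L0 L4←L0 L5←L3 L6←L0 L7←L0 L8←L0
Dom at joins:
  L3: preds {L1,L2}: {L0,L1} ∩ {L0,L2} = {L0}; idom=L0
  L4: preds {L0,L2}: {L0} ∩ {L0,L2} = {L0}; idom=L0
  L6: preds {L2,L5}: {L0,L2} ∩ {L0,L3,L5} = {L0}; idom=L0
  L7: preds {L3,L4}: {L0,L3} ∩ {L0,L4} = {L0}; idom=L0
  L8: preds {L6,L7}: {L0,L6} ∩ {L0,L7} = {L0}; idom=L0

idom(L6) = L0

Answer: L0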